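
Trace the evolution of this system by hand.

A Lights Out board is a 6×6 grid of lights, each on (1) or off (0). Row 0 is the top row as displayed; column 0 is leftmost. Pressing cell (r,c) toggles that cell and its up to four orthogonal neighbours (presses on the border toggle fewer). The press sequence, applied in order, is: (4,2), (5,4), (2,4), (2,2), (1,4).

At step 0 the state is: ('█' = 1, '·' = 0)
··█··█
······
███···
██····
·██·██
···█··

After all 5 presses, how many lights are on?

0) ··█··█
······
███···
██····
·██·██
···█··
1) ··█··█
······
███···
███···
···███
··██··
2) ··█··█
······
███···
███···
···█·█
··█·██
3) ··█··█
····█·
██████
███·█·
···█·█
··█·██
4) ··█··█
··█·█·
█···██
██··█·
···█·█
··█·██
5) ··█·██
··██·█
█····█
██··█·
···█·█
··█·██

16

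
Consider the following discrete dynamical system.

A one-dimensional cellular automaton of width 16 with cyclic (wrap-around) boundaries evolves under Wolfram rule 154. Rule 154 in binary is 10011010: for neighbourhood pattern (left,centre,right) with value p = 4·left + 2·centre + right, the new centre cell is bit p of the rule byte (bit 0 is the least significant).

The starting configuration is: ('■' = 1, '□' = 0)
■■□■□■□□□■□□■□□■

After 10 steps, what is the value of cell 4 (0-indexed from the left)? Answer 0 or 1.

t=0: ■■□■□■□□□■□□■□□■
t=1: ■□□□□□■□■□■■□■■■
t=2: □■□□□■□□□□■□□■■■
t=3: □□■□■□■□□■□■■■■□
t=4: □■□□□□□■■□□■■■□■
t=5: □□■□□□■■□■■■■□□□
t=6: □■□■□■■□□■■■□■□□
t=7: ■□□□□■□■■■■□□□■□
t=8: □■□□■□□■■■□■□■□□
t=9: ■□■■□■■■■□□□□□■□
t=10: □□■□□■■■□■□□□■□□

0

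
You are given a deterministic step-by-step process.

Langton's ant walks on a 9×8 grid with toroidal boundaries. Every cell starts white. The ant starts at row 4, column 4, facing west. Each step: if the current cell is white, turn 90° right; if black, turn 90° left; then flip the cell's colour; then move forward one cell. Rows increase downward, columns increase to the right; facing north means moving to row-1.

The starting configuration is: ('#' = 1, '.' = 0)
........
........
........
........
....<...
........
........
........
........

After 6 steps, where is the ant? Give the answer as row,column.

5,3

t=0: ........
........
........
........
....<...
........
........
........
........
t=1: ........
........
........
....^...
....#...
........
........
........
........
t=2: ........
........
........
....#>..
....#...
........
........
........
........
t=3: ........
........
........
....##..
....#v..
........
........
........
........
t=4: ........
........
........
....##..
....<#..
........
........
........
........
t=5: ........
........
........
....##..
.....#..
....v...
........
........
........
t=6: ........
........
........
....##..
.....#..
...<#...
........
........
........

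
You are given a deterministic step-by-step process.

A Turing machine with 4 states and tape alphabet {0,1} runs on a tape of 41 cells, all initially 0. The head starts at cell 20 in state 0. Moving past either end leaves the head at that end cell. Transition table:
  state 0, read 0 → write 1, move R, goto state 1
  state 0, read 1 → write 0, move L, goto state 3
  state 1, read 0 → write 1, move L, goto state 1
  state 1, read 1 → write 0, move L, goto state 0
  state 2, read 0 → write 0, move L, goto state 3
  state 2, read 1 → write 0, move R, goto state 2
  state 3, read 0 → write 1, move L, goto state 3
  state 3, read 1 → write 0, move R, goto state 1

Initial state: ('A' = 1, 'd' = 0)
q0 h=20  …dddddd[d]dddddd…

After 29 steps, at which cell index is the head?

11

0) q0 h=20  …dddddd[d]dddddd…
1) q1 h=21  …dddddA[d]dddddd…
2) q1 h=20  …dddddd[A]Addddd…
3) q0 h=19  …dddddd[d]dAdddd…
4) q1 h=20  …dddddA[d]Addddd…
5) q1 h=19  …dddddd[A]AAdddd…
6) q0 h=18  …dddddd[d]dAAddd…
7) q1 h=19  …dddddA[d]AAdddd…
8) q1 h=18  …dddddd[A]AAAddd…
9) q0 h=17  …dddddd[d]dAAAdd…
10) q1 h=18  …dddddA[d]AAAddd…
11) q1 h=17  …dddddd[A]AAAAdd…
12) q0 h=16  …dddddd[d]dAAAAd…
13) q1 h=17  …dddddA[d]AAAAdd…
14) q1 h=16  …dddddd[A]AAAAAd…
15) q0 h=15  …dddddd[d]dAAAAA…
16) q1 h=16  …dddddA[d]AAAAAd…
17) q1 h=15  …dddddd[A]AAAAAA…
18) q0 h=14  …dddddd[d]dAAAAA…
19) q1 h=15  …dddddA[d]AAAAAA…
20) q1 h=14  …dddddd[A]AAAAAA…
21) q0 h=13  …dddddd[d]dAAAAA…
22) q1 h=14  …dddddA[d]AAAAAA…
23) q1 h=13  …dddddd[A]AAAAAA…
24) q0 h=12  …dddddd[d]dAAAAA…
25) q1 h=13  …dddddA[d]AAAAAA…
26) q1 h=12  …dddddd[A]AAAAAA…
27) q0 h=11  …dddddd[d]dAAAAA…
28) q1 h=12  …dddddA[d]AAAAAA…
29) q1 h=11  …dddddd[A]AAAAAA…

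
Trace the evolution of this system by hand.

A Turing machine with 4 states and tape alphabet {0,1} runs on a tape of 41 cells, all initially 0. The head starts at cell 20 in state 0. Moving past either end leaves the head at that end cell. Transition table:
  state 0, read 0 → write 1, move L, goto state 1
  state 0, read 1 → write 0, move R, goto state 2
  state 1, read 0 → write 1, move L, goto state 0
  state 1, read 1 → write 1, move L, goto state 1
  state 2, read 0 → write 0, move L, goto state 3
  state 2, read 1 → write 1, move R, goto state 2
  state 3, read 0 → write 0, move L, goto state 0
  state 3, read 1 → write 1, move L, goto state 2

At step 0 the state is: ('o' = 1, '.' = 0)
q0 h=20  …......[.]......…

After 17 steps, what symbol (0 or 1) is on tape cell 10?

gen 0: q0 h=20  …......[.]......…
gen 1: q1 h=19  …......[.]o.....…
gen 2: q0 h=18  …......[.]oo....…
gen 3: q1 h=17  …......[.]ooo...…
gen 4: q0 h=16  …......[.]oooo..…
gen 5: q1 h=15  …......[.]ooooo.…
gen 6: q0 h=14  …......[.]oooooo…
gen 7: q1 h=13  …......[.]oooooo…
gen 8: q0 h=12  …......[.]oooooo…
gen 9: q1 h=11  …......[.]oooooo…
gen 10: q0 h=10  …......[.]oooooo…
gen 11: q1 h= 9  …......[.]oooooo…
gen 12: q0 h= 8  …......[.]oooooo…
gen 13: q1 h= 7  …......[.]oooooo…
gen 14: q0 h= 6  |......[.]oooooo…
gen 15: q1 h= 5  |.....[.]oooooo…
gen 16: q0 h= 4  |....[.]oooooo…
gen 17: q1 h= 3  |...[.]oooooo…

1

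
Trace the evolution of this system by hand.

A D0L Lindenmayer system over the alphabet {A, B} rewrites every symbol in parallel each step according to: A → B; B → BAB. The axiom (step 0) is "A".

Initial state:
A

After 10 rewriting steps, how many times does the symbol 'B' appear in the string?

2378

gen 0: A
gen 1: B
gen 2: BAB
gen 3: BABBBAB
gen 4: BABBBABBABBABBBAB
gen 5: BABBBABBABBABBBABBABBBABBABBBABBABBABBBAB
gen 6: BABBBABBABBABBBABBABBBABBABBBABBABBABBBABBABBBABBABBABBBABBABBBABBABBABBBABBABBBABBABBBABBABBABBBAB
gen 7: BABBBABBABBABBBABBABBBABBABBBABBABBABBBABBABBBABBABBABBBAB…BABBBABBABBABBBABBABBBABBABBABBBABBABBBABBABBBABBABBABBBAB  (len 239)
gen 8: BABBBABBABBABBBABBABBBABBABBBABBABBABBBABBABBBABBABBABBBAB…BABBBABBABBABBBABBABBBABBABBABBBABBABBBABBABBBABBABBABBBAB  (len 577)
gen 9: BABBBABBABBABBBABBABBBABBABBBABBABBABBBABBABBBABBABBABBBAB…BABBBABBABBABBBABBABBBABBABBABBBABBABBBABBABBBABBABBABBBAB  (len 1393)
gen 10: BABBBABBABBABBBABBABBBABBABBBABBABBABBBABBABBBABBABBABBBAB…BABBBABBABBABBBABBABBBABBABBABBBABBABBBABBABBBABBABBABBBAB  (len 3363)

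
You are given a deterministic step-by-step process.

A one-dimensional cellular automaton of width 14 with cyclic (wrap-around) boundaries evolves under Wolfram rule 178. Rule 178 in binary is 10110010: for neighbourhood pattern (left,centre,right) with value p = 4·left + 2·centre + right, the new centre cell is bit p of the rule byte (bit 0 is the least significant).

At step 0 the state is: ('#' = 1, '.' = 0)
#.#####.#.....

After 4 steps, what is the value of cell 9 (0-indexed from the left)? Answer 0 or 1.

gen 0: #.#####.#.....
gen 1: .#.###.#.#...#
gen 2: #.#.#.#.#.#.#.
gen 3: .#.#.#.#.#.#.#
gen 4: #.#.#.#.#.#.#.

0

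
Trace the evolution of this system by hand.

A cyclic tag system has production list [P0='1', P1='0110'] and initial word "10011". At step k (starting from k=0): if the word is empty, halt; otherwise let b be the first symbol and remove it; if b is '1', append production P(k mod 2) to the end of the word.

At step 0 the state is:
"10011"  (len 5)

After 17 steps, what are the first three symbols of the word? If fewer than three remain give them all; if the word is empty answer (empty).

101

0) "10011"  (len 5)
1) "00111"  (len 5)
2) "0111"  (len 4)
3) "111"  (len 3)
4) "110110"  (len 6)
5) "101101"  (len 6)
6) "011010110"  (len 9)
7) "11010110"  (len 8)
8) "10101100110"  (len 11)
9) "01011001101"  (len 11)
10) "1011001101"  (len 10)
11) "0110011011"  (len 10)
12) "110011011"  (len 9)
13) "100110111"  (len 9)
14) "001101110110"  (len 12)
15) "01101110110"  (len 11)
16) "1101110110"  (len 10)
17) "1011101101"  (len 10)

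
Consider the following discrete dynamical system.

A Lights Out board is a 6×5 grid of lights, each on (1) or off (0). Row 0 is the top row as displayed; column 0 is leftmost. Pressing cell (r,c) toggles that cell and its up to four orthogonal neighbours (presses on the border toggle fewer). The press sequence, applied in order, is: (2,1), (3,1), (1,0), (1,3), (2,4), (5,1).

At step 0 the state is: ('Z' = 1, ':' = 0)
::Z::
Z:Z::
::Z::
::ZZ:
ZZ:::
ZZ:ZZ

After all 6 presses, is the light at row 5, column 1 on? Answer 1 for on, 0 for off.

0) ::Z::
Z:Z::
::Z::
::ZZ:
ZZ:::
ZZ:ZZ
1) ::Z::
ZZZ::
ZZ:::
:ZZZ:
ZZ:::
ZZ:ZZ
2) ::Z::
ZZZ::
Z::::
Z::Z:
Z::::
ZZ:ZZ
3) Z:Z::
::Z::
:::::
Z::Z:
Z::::
ZZ:ZZ
4) Z:ZZ:
:::ZZ
:::Z:
Z::Z:
Z::::
ZZ:ZZ
5) Z:ZZ:
:::Z:
::::Z
Z::ZZ
Z::::
ZZ:ZZ
6) Z:ZZ:
:::Z:
::::Z
Z::ZZ
ZZ:::
::ZZZ

0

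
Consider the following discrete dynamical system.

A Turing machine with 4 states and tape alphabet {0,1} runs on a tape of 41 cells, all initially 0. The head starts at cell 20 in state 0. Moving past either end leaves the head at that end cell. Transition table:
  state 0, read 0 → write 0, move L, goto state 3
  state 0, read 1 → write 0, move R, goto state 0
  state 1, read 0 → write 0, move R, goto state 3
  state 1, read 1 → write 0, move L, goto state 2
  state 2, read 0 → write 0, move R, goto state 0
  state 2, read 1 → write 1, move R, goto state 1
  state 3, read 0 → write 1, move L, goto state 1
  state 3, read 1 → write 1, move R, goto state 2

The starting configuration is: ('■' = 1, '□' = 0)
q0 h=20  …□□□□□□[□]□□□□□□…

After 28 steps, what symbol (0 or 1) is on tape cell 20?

0

[0] q0 h=20  …□□□□□□[□]□□□□□□…
[1] q3 h=19  …□□□□□□[□]□□□□□□…
[2] q1 h=18  …□□□□□□[□]■□□□□□…
[3] q3 h=19  …□□□□□□[■]□□□□□□…
[4] q2 h=20  …□□□□□■[□]□□□□□□…
[5] q0 h=21  …□□□□■□[□]□□□□□□…
[6] q3 h=20  …□□□□□■[□]□□□□□□…
[7] q1 h=19  …□□□□□□[■]■□□□□□…
[8] q2 h=18  …□□□□□□[□]□■□□□□…
[9] q0 h=19  …□□□□□□[□]■□□□□□…
[10] q3 h=18  …□□□□□□[□]□■□□□□…
[11] q1 h=17  …□□□□□□[□]■□■□□□…
[12] q3 h=18  …□□□□□□[■]□■□□□□…
[13] q2 h=19  …□□□□□■[□]■□□□□□…
[14] q0 h=20  …□□□□■□[■]□□□□□□…
[15] q0 h=21  …□□□■□□[□]□□□□□□…
[16] q3 h=20  …□□□□■□[□]□□□□□□…
[17] q1 h=19  …□□□□□■[□]■□□□□□…
[18] q3 h=20  …□□□□■□[■]□□□□□□…
[19] q2 h=21  …□□□■□■[□]□□□□□□…
[20] q0 h=22  …□□■□■□[□]□□□□□□…
[21] q3 h=21  …□□□■□■[□]□□□□□□…
[22] q1 h=20  …□□□□■□[■]■□□□□□…
[23] q2 h=19  …□□□□□■[□]□■□□□□…
[24] q0 h=20  …□□□□■□[□]■□□□□□…
[25] q3 h=19  …□□□□□■[□]□■□□□□…
[26] q1 h=18  …□□□□□□[■]■□■□□□…
[27] q2 h=17  …□□□□□□[□]□■□■□□…
[28] q0 h=18  …□□□□□□[□]■□■□□□…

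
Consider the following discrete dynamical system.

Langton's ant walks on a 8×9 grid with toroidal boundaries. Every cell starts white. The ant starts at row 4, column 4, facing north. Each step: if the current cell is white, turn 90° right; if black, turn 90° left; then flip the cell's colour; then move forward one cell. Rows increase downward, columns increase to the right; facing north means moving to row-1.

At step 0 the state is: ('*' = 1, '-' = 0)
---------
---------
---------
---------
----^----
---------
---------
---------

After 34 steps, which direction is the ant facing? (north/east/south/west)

south

0) ---------
---------
---------
---------
----^----
---------
---------
---------
1) ---------
---------
---------
---------
----*>---
---------
---------
---------
2) ---------
---------
---------
---------
----**---
-----v---
---------
---------
3) ---------
---------
---------
---------
----**---
----<*---
---------
---------
4) ---------
---------
---------
---------
----^*---
----**---
---------
---------
5) ---------
---------
---------
---------
---<-*---
----**---
---------
---------
6) ---------
---------
---------
---^-----
---*-*---
----**---
---------
---------
7) ---------
---------
---------
---*>----
---*-*---
----**---
---------
---------
8) ---------
---------
---------
---**----
---*v*---
----**---
---------
---------
9) ---------
---------
---------
---**----
---<**---
----**---
---------
---------
10) ---------
---------
---------
---**----
----**---
---v**---
---------
---------
11) ---------
---------
---------
---**----
----**---
--<***---
---------
---------
12) ---------
---------
---------
---**----
--^-**---
--****---
---------
---------
13) ---------
---------
---------
---**----
--*>**---
--****---
---------
---------
14) ---------
---------
---------
---**----
--****---
--*v**---
---------
---------
15) ---------
---------
---------
---**----
--****---
--*->*---
---------
---------
16) ---------
---------
---------
---**----
--**^*---
--*--*---
---------
---------
17) ---------
---------
---------
---**----
--*<-*---
--*--*---
---------
---------
18) ---------
---------
---------
---**----
--*--*---
--*v-*---
---------
---------
19) ---------
---------
---------
---**----
--*--*---
--<*-*---
---------
---------
20) ---------
---------
---------
---**----
--*--*---
---*-*---
--v------
---------
21) ---------
---------
---------
---**----
--*--*---
---*-*---
-<*------
---------
22) ---------
---------
---------
---**----
--*--*---
-^-*-*---
-**------
---------
23) ---------
---------
---------
---**----
--*--*---
-*>*-*---
-**------
---------
24) ---------
---------
---------
---**----
--*--*---
-***-*---
-*v------
---------
25) ---------
---------
---------
---**----
--*--*---
-***-*---
-*->-----
---------
26) ---------
---------
---------
---**----
--*--*---
-***-*---
-*-*-----
---v-----
27) ---------
---------
---------
---**----
--*--*---
-***-*---
-*-*-----
--<*-----
28) ---------
---------
---------
---**----
--*--*---
-***-*---
-*^*-----
--**-----
29) ---------
---------
---------
---**----
--*--*---
-***-*---
-**>-----
--**-----
30) ---------
---------
---------
---**----
--*--*---
-**^-*---
-**------
--**-----
31) ---------
---------
---------
---**----
--*--*---
-*<--*---
-**------
--**-----
32) ---------
---------
---------
---**----
--*--*---
-*---*---
-*v------
--**-----
33) ---------
---------
---------
---**----
--*--*---
-*---*---
-*->-----
--**-----
34) ---------
---------
---------
---**----
--*--*---
-*---*---
-*-*-----
--*v-----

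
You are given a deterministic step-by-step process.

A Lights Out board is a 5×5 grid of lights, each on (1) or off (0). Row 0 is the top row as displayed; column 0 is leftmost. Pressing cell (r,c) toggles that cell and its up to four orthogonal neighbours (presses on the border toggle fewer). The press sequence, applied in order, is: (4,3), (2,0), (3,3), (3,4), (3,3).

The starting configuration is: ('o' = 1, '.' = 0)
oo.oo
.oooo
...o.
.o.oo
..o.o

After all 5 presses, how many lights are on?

18

[0] oo.oo
.oooo
...o.
.o.oo
..o.o
[1] oo.oo
.oooo
...o.
.o..o
...o.
[2] oo.oo
ooooo
oo.o.
oo..o
...o.
[3] oo.oo
ooooo
oo...
oooo.
.....
[4] oo.oo
ooooo
oo..o
ooo.o
....o
[5] oo.oo
ooooo
oo.oo
oo.o.
...oo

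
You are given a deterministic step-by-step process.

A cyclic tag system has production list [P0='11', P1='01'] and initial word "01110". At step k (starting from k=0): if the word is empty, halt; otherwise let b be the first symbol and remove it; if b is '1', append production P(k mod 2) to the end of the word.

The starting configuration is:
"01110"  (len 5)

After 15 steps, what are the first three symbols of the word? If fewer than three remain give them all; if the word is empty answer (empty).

111

gen 0: "01110"  (len 5)
gen 1: "1110"  (len 4)
gen 2: "11001"  (len 5)
gen 3: "100111"  (len 6)
gen 4: "0011101"  (len 7)
gen 5: "011101"  (len 6)
gen 6: "11101"  (len 5)
gen 7: "110111"  (len 6)
gen 8: "1011101"  (len 7)
gen 9: "01110111"  (len 8)
gen 10: "1110111"  (len 7)
gen 11: "11011111"  (len 8)
gen 12: "101111101"  (len 9)
gen 13: "0111110111"  (len 10)
gen 14: "111110111"  (len 9)
gen 15: "1111011111"  (len 10)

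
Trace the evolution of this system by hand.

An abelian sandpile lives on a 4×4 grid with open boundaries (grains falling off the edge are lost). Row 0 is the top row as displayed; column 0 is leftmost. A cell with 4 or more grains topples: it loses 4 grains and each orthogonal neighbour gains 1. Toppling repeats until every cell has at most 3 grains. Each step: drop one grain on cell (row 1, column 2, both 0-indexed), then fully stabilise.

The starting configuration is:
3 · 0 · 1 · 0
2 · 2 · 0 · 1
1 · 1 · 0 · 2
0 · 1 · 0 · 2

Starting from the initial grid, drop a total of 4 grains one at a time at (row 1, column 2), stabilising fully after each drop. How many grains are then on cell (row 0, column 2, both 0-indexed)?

2

k=0  3 · 0 · 1 · 0
2 · 2 · 0 · 1
1 · 1 · 0 · 2
0 · 1 · 0 · 2
k=1  3 · 0 · 1 · 0
2 · 2 · 1 · 1
1 · 1 · 0 · 2
0 · 1 · 0 · 2
k=2  3 · 0 · 1 · 0
2 · 2 · 2 · 1
1 · 1 · 0 · 2
0 · 1 · 0 · 2
k=3  3 · 0 · 1 · 0
2 · 2 · 3 · 1
1 · 1 · 0 · 2
0 · 1 · 0 · 2
k=4  3 · 0 · 2 · 0
2 · 3 · 0 · 2
1 · 1 · 1 · 2
0 · 1 · 0 · 2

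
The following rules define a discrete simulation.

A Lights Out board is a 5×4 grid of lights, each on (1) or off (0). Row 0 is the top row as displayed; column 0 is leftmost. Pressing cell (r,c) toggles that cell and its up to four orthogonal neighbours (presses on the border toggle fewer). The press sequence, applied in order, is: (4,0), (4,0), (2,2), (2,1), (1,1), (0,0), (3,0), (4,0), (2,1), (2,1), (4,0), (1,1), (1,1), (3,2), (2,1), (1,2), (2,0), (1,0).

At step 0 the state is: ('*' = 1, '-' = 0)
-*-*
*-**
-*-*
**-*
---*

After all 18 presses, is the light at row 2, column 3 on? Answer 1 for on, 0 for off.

gen 0: -*-*
*-**
-*-*
**-*
---*
gen 1: -*-*
*-**
-*-*
-*-*
**-*
gen 2: -*-*
*-**
-*-*
**-*
---*
gen 3: -*-*
*--*
--*-
****
---*
gen 4: -*-*
**-*
**--
*-**
---*
gen 5: ---*
--**
*---
*-**
---*
gen 6: **-*
*-**
*---
*-**
---*
gen 7: **-*
*-**
----
-***
*--*
gen 8: **-*
*-**
----
****
-*-*
gen 9: **-*
****
***-
*-**
-*-*
gen 10: **-*
*-**
----
****
-*-*
gen 11: **-*
*-**
----
-***
*--*
gen 12: *--*
-*-*
-*--
-***
*--*
gen 13: **-*
*-**
----
-***
*--*
gen 14: **-*
*-**
--*-
----
*-**
gen 15: **-*
****
**--
-*--
*-**
gen 16: ****
*---
***-
-*--
*-**
gen 17: ****
----
--*-
**--
*-**
gen 18: -***
**--
*-*-
**--
*-**

0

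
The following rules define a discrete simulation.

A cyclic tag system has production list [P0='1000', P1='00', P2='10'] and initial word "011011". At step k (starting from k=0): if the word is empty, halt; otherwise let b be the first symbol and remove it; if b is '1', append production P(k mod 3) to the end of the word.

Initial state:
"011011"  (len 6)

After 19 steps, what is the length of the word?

5

t=0: "011011"  (len 6)
t=1: "11011"  (len 5)
t=2: "101100"  (len 6)
t=3: "0110010"  (len 7)
t=4: "110010"  (len 6)
t=5: "1001000"  (len 7)
t=6: "00100010"  (len 8)
t=7: "0100010"  (len 7)
t=8: "100010"  (len 6)
t=9: "0001010"  (len 7)
t=10: "001010"  (len 6)
t=11: "01010"  (len 5)
t=12: "1010"  (len 4)
t=13: "0101000"  (len 7)
t=14: "101000"  (len 6)
t=15: "0100010"  (len 7)
t=16: "100010"  (len 6)
t=17: "0001000"  (len 7)
t=18: "001000"  (len 6)
t=19: "01000"  (len 5)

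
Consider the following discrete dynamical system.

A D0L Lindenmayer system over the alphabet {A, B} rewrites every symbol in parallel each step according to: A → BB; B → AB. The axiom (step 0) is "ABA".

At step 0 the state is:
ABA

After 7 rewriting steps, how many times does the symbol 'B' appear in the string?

257

step 0: ABA
step 1: BBABBB
step 2: ABABBBABABAB
step 3: BBABBBABABABBBABBBABBBAB
step 4: ABABBBABABABBBABBBABBBABABABBBABABABBBABABABBBAB
step 5: BBABBBABABABBBABBBABBBABABABBBABABABBBABABABBBABBBABBBABABABBBABBBABBBABABABBBABBBABBBABABABBBAB
step 6: ABABBBABABABBBABBBABBBABABABBBABABABBBABABABBBABBBABBBABAB…ABABABBBABBBABBBABABABBBABABABBBABABABBBABBBABBBABABABBBAB  (len 192)
step 7: BBABBBABABABBBABBBABBBABABABBBABABABBBABABABBBABBBABBBABAB…ABABABBBABBBABBBABABABBBABABABBBABABABBBABBBABBBABABABBBAB  (len 384)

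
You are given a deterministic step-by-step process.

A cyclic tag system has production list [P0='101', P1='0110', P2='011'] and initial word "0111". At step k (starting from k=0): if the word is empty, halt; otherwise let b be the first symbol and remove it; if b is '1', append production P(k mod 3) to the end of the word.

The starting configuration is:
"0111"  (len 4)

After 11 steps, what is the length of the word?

16

0) "0111"  (len 4)
1) "111"  (len 3)
2) "110110"  (len 6)
3) "10110011"  (len 8)
4) "0110011101"  (len 10)
5) "110011101"  (len 9)
6) "10011101011"  (len 11)
7) "0011101011101"  (len 13)
8) "011101011101"  (len 12)
9) "11101011101"  (len 11)
10) "1101011101101"  (len 13)
11) "1010111011010110"  (len 16)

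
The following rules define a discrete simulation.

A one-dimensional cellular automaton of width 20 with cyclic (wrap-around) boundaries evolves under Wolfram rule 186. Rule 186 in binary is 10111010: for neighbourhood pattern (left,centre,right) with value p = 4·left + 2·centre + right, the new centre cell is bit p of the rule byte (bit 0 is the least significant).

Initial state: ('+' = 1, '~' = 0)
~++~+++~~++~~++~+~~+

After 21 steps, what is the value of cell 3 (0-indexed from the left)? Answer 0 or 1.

1

k=0  ~++~+++~~++~~++~+~~+
k=1  ++~+++~+++~+++~+~++~
k=2  +~+++~+++~+++~+~++~+
k=3  ~+++~+++~+++~+~++~++
k=4  +++~+++~+++~+~++~++~
k=5  ++~+++~+++~+~++~++~+
k=6  +~+++~+++~+~++~++~++
k=7  ~+++~+++~+~++~++~+++
k=8  +++~+++~+~++~++~+++~
k=9  ++~+++~+~++~++~+++~+
k=10  +~+++~+~++~++~+++~++
k=11  ~+++~+~++~++~+++~+++
k=12  +++~+~++~++~+++~+++~
k=13  ++~+~++~++~+++~+++~+
k=14  +~+~++~++~+++~+++~++
k=15  ~+~++~++~+++~+++~+++
k=16  +~++~++~+++~+++~+++~
k=17  ~++~++~+++~+++~+++~+
k=18  ++~++~+++~+++~+++~+~
k=19  +~++~+++~+++~+++~+~+
k=20  ~++~+++~+++~+++~+~++
k=21  ++~+++~+++~+++~+~++~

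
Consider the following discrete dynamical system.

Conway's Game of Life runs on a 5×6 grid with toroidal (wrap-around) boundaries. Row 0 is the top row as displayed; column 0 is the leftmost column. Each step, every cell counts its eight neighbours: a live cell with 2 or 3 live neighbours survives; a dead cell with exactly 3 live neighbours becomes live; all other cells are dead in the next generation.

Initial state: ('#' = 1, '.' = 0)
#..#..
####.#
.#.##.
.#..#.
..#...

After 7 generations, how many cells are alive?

2

step 0: #..#..
####.#
.#.##.
.#..#.
..#...
step 1: #..###
.....#
......
.#..#.
.###..
step 2: ##.#.#
#....#
......
.#.#..
.#....
step 3: .##.##
.#..##
#.....
..#...
.#..#.
step 4: .##...
.####.
##...#
.#....
##..##
step 5: ......
...###
...###
..#.#.
.....#
step 6: .....#
...#.#
..#...
......
......
step 7: ....#.
....#.
......
......
......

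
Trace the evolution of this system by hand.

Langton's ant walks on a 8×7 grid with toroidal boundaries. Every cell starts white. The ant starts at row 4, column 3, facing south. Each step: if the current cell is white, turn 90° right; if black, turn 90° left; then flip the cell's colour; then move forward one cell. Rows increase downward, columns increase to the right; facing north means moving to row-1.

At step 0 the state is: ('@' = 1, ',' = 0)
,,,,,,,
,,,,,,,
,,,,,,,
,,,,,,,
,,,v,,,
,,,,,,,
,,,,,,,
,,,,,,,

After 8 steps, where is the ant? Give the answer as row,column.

step 0: ,,,,,,,
,,,,,,,
,,,,,,,
,,,,,,,
,,,v,,,
,,,,,,,
,,,,,,,
,,,,,,,
step 1: ,,,,,,,
,,,,,,,
,,,,,,,
,,,,,,,
,,<@,,,
,,,,,,,
,,,,,,,
,,,,,,,
step 2: ,,,,,,,
,,,,,,,
,,,,,,,
,,^,,,,
,,@@,,,
,,,,,,,
,,,,,,,
,,,,,,,
step 3: ,,,,,,,
,,,,,,,
,,,,,,,
,,@>,,,
,,@@,,,
,,,,,,,
,,,,,,,
,,,,,,,
step 4: ,,,,,,,
,,,,,,,
,,,,,,,
,,@@,,,
,,@v,,,
,,,,,,,
,,,,,,,
,,,,,,,
step 5: ,,,,,,,
,,,,,,,
,,,,,,,
,,@@,,,
,,@,>,,
,,,,,,,
,,,,,,,
,,,,,,,
step 6: ,,,,,,,
,,,,,,,
,,,,,,,
,,@@,,,
,,@,@,,
,,,,v,,
,,,,,,,
,,,,,,,
step 7: ,,,,,,,
,,,,,,,
,,,,,,,
,,@@,,,
,,@,@,,
,,,<@,,
,,,,,,,
,,,,,,,
step 8: ,,,,,,,
,,,,,,,
,,,,,,,
,,@@,,,
,,@^@,,
,,,@@,,
,,,,,,,
,,,,,,,

4,3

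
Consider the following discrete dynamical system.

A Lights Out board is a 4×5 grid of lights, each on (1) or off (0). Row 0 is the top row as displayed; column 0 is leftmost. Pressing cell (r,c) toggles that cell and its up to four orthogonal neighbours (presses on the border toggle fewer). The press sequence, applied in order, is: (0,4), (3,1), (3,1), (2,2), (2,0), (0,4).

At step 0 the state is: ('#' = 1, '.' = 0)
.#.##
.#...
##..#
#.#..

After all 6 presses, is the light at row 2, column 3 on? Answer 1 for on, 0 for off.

1

[0] .#.##
.#...
##..#
#.#..
[1] .#...
.#..#
##..#
#.#..
[2] .#...
.#..#
#...#
.#...
[3] .#...
.#..#
##..#
#.#..
[4] .#...
.##.#
#.###
#....
[5] .#...
###.#
.####
.....
[6] .#.##
###..
.####
.....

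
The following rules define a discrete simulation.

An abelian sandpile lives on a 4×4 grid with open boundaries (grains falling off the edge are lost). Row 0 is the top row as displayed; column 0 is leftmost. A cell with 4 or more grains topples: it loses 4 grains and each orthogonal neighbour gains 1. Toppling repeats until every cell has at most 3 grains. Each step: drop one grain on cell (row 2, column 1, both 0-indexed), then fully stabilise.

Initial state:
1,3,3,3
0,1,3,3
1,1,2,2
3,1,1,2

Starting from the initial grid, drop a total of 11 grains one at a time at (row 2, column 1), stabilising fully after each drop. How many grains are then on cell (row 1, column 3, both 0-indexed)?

3

0) 1,3,3,3
0,1,3,3
1,1,2,2
3,1,1,2
1) 1,3,3,3
0,1,3,3
1,2,2,2
3,1,1,2
2) 1,3,3,3
0,1,3,3
1,3,2,2
3,1,1,2
3) 1,3,3,3
0,2,3,3
2,0,3,2
3,2,1,2
4) 1,3,3,3
0,2,3,3
2,1,3,2
3,2,1,2
5) 1,3,3,3
0,2,3,3
2,2,3,2
3,2,1,2
6) 1,3,3,3
0,2,3,3
2,3,3,2
3,2,1,2
7) 2,1,2,1
1,1,3,2
3,2,2,0
3,3,2,3
8) 2,1,2,1
1,1,3,2
3,3,2,0
3,3,2,3
9) 2,1,2,1
2,2,3,2
1,2,3,0
1,1,3,3
10) 2,1,2,1
2,2,3,2
1,3,3,0
1,1,3,3
11) 2,2,3,1
3,0,1,3
2,2,2,2
1,3,1,0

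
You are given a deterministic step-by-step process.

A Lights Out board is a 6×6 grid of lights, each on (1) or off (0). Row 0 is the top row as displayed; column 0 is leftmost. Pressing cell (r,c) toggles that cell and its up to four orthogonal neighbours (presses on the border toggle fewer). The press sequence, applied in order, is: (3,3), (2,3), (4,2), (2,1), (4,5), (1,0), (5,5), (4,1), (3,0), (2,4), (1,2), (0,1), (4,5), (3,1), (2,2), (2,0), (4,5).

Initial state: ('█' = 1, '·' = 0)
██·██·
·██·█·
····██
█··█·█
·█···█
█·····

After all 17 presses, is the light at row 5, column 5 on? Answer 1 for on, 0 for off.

0

k=0  ██·██·
·██·█·
····██
█··█·█
·█···█
█·····
k=1  ██·██·
·██·█·
···███
█·█·██
·█·█·█
█·····
k=2  ██·██·
·████·
··█··█
█·████
·█·█·█
█·····
k=3  ██·██·
·████·
··█··█
█··███
··█··█
█·█···
k=4  ██·██·
··███·
██···█
██·███
··█··█
█·█···
k=5  ██·██·
··███·
██···█
██·██·
··█·█·
█·█··█
k=6  ·█·██·
█████·
·█···█
██·██·
··█·█·
█·█··█
k=7  ·█·██·
█████·
·█···█
██·██·
··█·██
█·█·█·
k=8  ·█·██·
█████·
·█···█
█··██·
██··██
███·█·
k=9  ·█·██·
█████·
██···█
·█·██·
·█··██
███·█·
k=10  ·█·██·
████··
██·██·
·█·█··
·█··██
███·█·
k=11  ·████·
█·····
█████·
·█·█··
·█··██
███·█·
k=12  █··██·
██····
█████·
·█·█··
·█··██
███·█·
k=13  █··██·
██····
█████·
·█·█·█
·█····
███·██
k=14  █··██·
██····
█·███·
█·██·█
······
███·██
k=15  █··██·
███···
██··█·
█··█·█
······
███·██
k=16  █··██·
·██···
····█·
···█·█
······
███·██
k=17  █··██·
·██···
····█·
···█··
····██
███·█·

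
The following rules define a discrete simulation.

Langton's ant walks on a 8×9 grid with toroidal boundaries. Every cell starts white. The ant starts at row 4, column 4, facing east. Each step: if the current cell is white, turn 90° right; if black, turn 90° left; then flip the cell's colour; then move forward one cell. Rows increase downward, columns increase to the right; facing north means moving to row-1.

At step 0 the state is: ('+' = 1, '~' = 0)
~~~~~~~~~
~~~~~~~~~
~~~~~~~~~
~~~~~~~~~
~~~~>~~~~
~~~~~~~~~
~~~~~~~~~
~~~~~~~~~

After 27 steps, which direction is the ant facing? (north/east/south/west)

t=0: ~~~~~~~~~
~~~~~~~~~
~~~~~~~~~
~~~~~~~~~
~~~~>~~~~
~~~~~~~~~
~~~~~~~~~
~~~~~~~~~
t=1: ~~~~~~~~~
~~~~~~~~~
~~~~~~~~~
~~~~~~~~~
~~~~+~~~~
~~~~v~~~~
~~~~~~~~~
~~~~~~~~~
t=2: ~~~~~~~~~
~~~~~~~~~
~~~~~~~~~
~~~~~~~~~
~~~~+~~~~
~~~<+~~~~
~~~~~~~~~
~~~~~~~~~
t=3: ~~~~~~~~~
~~~~~~~~~
~~~~~~~~~
~~~~~~~~~
~~~^+~~~~
~~~++~~~~
~~~~~~~~~
~~~~~~~~~
t=4: ~~~~~~~~~
~~~~~~~~~
~~~~~~~~~
~~~~~~~~~
~~~+>~~~~
~~~++~~~~
~~~~~~~~~
~~~~~~~~~
t=5: ~~~~~~~~~
~~~~~~~~~
~~~~~~~~~
~~~~^~~~~
~~~+~~~~~
~~~++~~~~
~~~~~~~~~
~~~~~~~~~
t=6: ~~~~~~~~~
~~~~~~~~~
~~~~~~~~~
~~~~+>~~~
~~~+~~~~~
~~~++~~~~
~~~~~~~~~
~~~~~~~~~
t=7: ~~~~~~~~~
~~~~~~~~~
~~~~~~~~~
~~~~++~~~
~~~+~v~~~
~~~++~~~~
~~~~~~~~~
~~~~~~~~~
t=8: ~~~~~~~~~
~~~~~~~~~
~~~~~~~~~
~~~~++~~~
~~~+<+~~~
~~~++~~~~
~~~~~~~~~
~~~~~~~~~
t=9: ~~~~~~~~~
~~~~~~~~~
~~~~~~~~~
~~~~^+~~~
~~~+++~~~
~~~++~~~~
~~~~~~~~~
~~~~~~~~~
t=10: ~~~~~~~~~
~~~~~~~~~
~~~~~~~~~
~~~<~+~~~
~~~+++~~~
~~~++~~~~
~~~~~~~~~
~~~~~~~~~
t=11: ~~~~~~~~~
~~~~~~~~~
~~~^~~~~~
~~~+~+~~~
~~~+++~~~
~~~++~~~~
~~~~~~~~~
~~~~~~~~~
t=12: ~~~~~~~~~
~~~~~~~~~
~~~+>~~~~
~~~+~+~~~
~~~+++~~~
~~~++~~~~
~~~~~~~~~
~~~~~~~~~
t=13: ~~~~~~~~~
~~~~~~~~~
~~~++~~~~
~~~+v+~~~
~~~+++~~~
~~~++~~~~
~~~~~~~~~
~~~~~~~~~
t=14: ~~~~~~~~~
~~~~~~~~~
~~~++~~~~
~~~<++~~~
~~~+++~~~
~~~++~~~~
~~~~~~~~~
~~~~~~~~~
t=15: ~~~~~~~~~
~~~~~~~~~
~~~++~~~~
~~~~++~~~
~~~v++~~~
~~~++~~~~
~~~~~~~~~
~~~~~~~~~
t=16: ~~~~~~~~~
~~~~~~~~~
~~~++~~~~
~~~~++~~~
~~~~>+~~~
~~~++~~~~
~~~~~~~~~
~~~~~~~~~
t=17: ~~~~~~~~~
~~~~~~~~~
~~~++~~~~
~~~~^+~~~
~~~~~+~~~
~~~++~~~~
~~~~~~~~~
~~~~~~~~~
t=18: ~~~~~~~~~
~~~~~~~~~
~~~++~~~~
~~~<~+~~~
~~~~~+~~~
~~~++~~~~
~~~~~~~~~
~~~~~~~~~
t=19: ~~~~~~~~~
~~~~~~~~~
~~~^+~~~~
~~~+~+~~~
~~~~~+~~~
~~~++~~~~
~~~~~~~~~
~~~~~~~~~
t=20: ~~~~~~~~~
~~~~~~~~~
~~<~+~~~~
~~~+~+~~~
~~~~~+~~~
~~~++~~~~
~~~~~~~~~
~~~~~~~~~
t=21: ~~~~~~~~~
~~^~~~~~~
~~+~+~~~~
~~~+~+~~~
~~~~~+~~~
~~~++~~~~
~~~~~~~~~
~~~~~~~~~
t=22: ~~~~~~~~~
~~+>~~~~~
~~+~+~~~~
~~~+~+~~~
~~~~~+~~~
~~~++~~~~
~~~~~~~~~
~~~~~~~~~
t=23: ~~~~~~~~~
~~++~~~~~
~~+v+~~~~
~~~+~+~~~
~~~~~+~~~
~~~++~~~~
~~~~~~~~~
~~~~~~~~~
t=24: ~~~~~~~~~
~~++~~~~~
~~<++~~~~
~~~+~+~~~
~~~~~+~~~
~~~++~~~~
~~~~~~~~~
~~~~~~~~~
t=25: ~~~~~~~~~
~~++~~~~~
~~~++~~~~
~~v+~+~~~
~~~~~+~~~
~~~++~~~~
~~~~~~~~~
~~~~~~~~~
t=26: ~~~~~~~~~
~~++~~~~~
~~~++~~~~
~<++~+~~~
~~~~~+~~~
~~~++~~~~
~~~~~~~~~
~~~~~~~~~
t=27: ~~~~~~~~~
~~++~~~~~
~^~++~~~~
~+++~+~~~
~~~~~+~~~
~~~++~~~~
~~~~~~~~~
~~~~~~~~~

north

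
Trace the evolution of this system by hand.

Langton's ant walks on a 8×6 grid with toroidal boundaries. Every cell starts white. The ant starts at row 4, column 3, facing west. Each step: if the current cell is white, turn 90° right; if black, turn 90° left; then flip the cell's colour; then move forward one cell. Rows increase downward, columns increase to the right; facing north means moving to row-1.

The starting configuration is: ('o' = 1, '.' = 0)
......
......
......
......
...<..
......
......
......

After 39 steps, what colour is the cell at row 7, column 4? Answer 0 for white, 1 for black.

0) ......
......
......
......
...<..
......
......
......
1) ......
......
......
...^..
...o..
......
......
......
2) ......
......
......
...o>.
...o..
......
......
......
3) ......
......
......
...oo.
...ov.
......
......
......
4) ......
......
......
...oo.
...<o.
......
......
......
5) ......
......
......
...oo.
....o.
...v..
......
......
6) ......
......
......
...oo.
....o.
..<o..
......
......
7) ......
......
......
...oo.
..^.o.
..oo..
......
......
8) ......
......
......
...oo.
..o>o.
..oo..
......
......
9) ......
......
......
...oo.
..ooo.
..ov..
......
......
10) ......
......
......
...oo.
..ooo.
..o.>.
......
......
11) ......
......
......
...oo.
..ooo.
..o.o.
....v.
......
12) ......
......
......
...oo.
..ooo.
..o.o.
...<o.
......
13) ......
......
......
...oo.
..ooo.
..o^o.
...oo.
......
14) ......
......
......
...oo.
..ooo.
..oo>.
...oo.
......
15) ......
......
......
...oo.
..oo^.
..oo..
...oo.
......
16) ......
......
......
...oo.
..o<..
..oo..
...oo.
......
17) ......
......
......
...oo.
..o...
..ov..
...oo.
......
18) ......
......
......
...oo.
..o...
..o.>.
...oo.
......
19) ......
......
......
...oo.
..o...
..o.o.
...ov.
......
20) ......
......
......
...oo.
..o...
..o.o.
...o.>
......
21) ......
......
......
...oo.
..o...
..o.o.
...o.o
.....v
22) ......
......
......
...oo.
..o...
..o.o.
...o.o
....<o
23) ......
......
......
...oo.
..o...
..o.o.
...o^o
....oo
24) ......
......
......
...oo.
..o...
..o.o.
...oo>
....oo
25) ......
......
......
...oo.
..o...
..o.o^
...oo.
....oo
26) ......
......
......
...oo.
..o...
>.o.oo
...oo.
....oo
27) ......
......
......
...oo.
..o...
o.o.oo
v..oo.
....oo
28) ......
......
......
...oo.
..o...
o.o.oo
o..oo<
....oo
29) ......
......
......
...oo.
..o...
o.o.o^
o..ooo
....oo
30) ......
......
......
...oo.
..o...
o.o.<.
o..ooo
....oo
31) ......
......
......
...oo.
..o...
o.o...
o..ovo
....oo
32) ......
......
......
...oo.
..o...
o.o...
o..o.>
....oo
33) ......
......
......
...oo.
..o...
o.o..^
o..o..
....oo
34) ......
......
......
...oo.
..o...
>.o..o
o..o..
....oo
35) ......
......
......
...oo.
^.o...
..o..o
o..o..
....oo
36) ......
......
......
...oo.
o>o...
..o..o
o..o..
....oo
37) ......
......
......
...oo.
ooo...
.vo..o
o..o..
....oo
38) ......
......
......
...oo.
ooo...
<oo..o
o..o..
....oo
39) ......
......
......
...oo.
^oo...
ooo..o
o..o..
....oo

1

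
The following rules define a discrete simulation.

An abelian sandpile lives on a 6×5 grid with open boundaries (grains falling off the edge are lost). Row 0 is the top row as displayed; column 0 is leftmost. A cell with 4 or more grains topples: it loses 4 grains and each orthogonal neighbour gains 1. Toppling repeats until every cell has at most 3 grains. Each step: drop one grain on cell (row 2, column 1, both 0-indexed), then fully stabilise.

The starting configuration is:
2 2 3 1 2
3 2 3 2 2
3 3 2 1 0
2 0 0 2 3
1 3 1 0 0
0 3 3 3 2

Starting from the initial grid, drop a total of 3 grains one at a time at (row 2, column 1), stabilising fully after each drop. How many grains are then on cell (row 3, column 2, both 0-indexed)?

0) 2 2 3 1 2
3 2 3 2 2
3 3 2 1 0
2 0 0 2 3
1 3 1 0 0
0 3 3 3 2
1) 0 1 1 2 2
2 2 2 3 2
1 3 0 2 0
3 1 1 2 3
1 3 1 0 0
0 3 3 3 2
2) 0 1 1 2 2
2 3 2 3 2
2 0 1 2 0
3 2 1 2 3
1 3 1 0 0
0 3 3 3 2
3) 0 1 1 2 2
2 3 2 3 2
2 1 1 2 0
3 2 1 2 3
1 3 1 0 0
0 3 3 3 2

1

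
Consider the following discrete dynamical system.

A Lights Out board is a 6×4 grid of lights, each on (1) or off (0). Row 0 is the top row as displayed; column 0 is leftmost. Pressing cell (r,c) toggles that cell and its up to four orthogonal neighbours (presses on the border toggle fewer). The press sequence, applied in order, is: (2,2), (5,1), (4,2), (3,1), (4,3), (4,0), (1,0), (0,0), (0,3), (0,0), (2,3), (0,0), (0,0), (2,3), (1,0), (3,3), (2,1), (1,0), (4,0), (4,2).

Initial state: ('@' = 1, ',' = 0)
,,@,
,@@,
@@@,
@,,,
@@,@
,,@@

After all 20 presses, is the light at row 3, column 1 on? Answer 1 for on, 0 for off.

0

0) ,,@,
,@@,
@@@,
@,,,
@@,@
,,@@
1) ,,@,
,@,,
@,,@
@,@,
@@,@
,,@@
2) ,,@,
,@,,
@,,@
@,@,
@,,@
@@,@
3) ,,@,
,@,,
@,,@
@,,,
@@@,
@@@@
4) ,,@,
,@,,
@@,@
,@@,
@,@,
@@@@
5) ,,@,
,@,,
@@,@
,@@@
@,,@
@@@,
6) ,,@,
,@,,
@@,@
@@@@
,@,@
,@@,
7) @,@,
@,,,
,@,@
@@@@
,@,@
,@@,
8) ,@@,
,,,,
,@,@
@@@@
,@,@
,@@,
9) ,@,@
,,,@
,@,@
@@@@
,@,@
,@@,
10) @,,@
@,,@
,@,@
@@@@
,@,@
,@@,
11) @,,@
@,,,
,@@,
@@@,
,@,@
,@@,
12) ,@,@
,,,,
,@@,
@@@,
,@,@
,@@,
13) @,,@
@,,,
,@@,
@@@,
,@,@
,@@,
14) @,,@
@,,@
,@,@
@@@@
,@,@
,@@,
15) ,,,@
,@,@
@@,@
@@@@
,@,@
,@@,
16) ,,,@
,@,@
@@,,
@@,,
,@,,
,@@,
17) ,,,@
,,,@
,,@,
@,,,
,@,,
,@@,
18) @,,@
@@,@
@,@,
@,,,
,@,,
,@@,
19) @,,@
@@,@
@,@,
,,,,
@,,,
@@@,
20) @,,@
@@,@
@,@,
,,@,
@@@@
@@,,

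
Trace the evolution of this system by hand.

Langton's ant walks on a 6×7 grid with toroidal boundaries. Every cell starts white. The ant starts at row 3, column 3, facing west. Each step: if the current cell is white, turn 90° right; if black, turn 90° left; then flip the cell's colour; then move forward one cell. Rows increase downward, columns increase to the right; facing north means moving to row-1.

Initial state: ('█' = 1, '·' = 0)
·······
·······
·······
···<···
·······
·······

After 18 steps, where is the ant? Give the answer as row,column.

step 0: ·······
·······
·······
···<···
·······
·······
step 1: ·······
·······
···^···
···█···
·······
·······
step 2: ·······
·······
···█>··
···█···
·······
·······
step 3: ·······
·······
···██··
···█v··
·······
·······
step 4: ·······
·······
···██··
···<█··
·······
·······
step 5: ·······
·······
···██··
····█··
···v···
·······
step 6: ·······
·······
···██··
····█··
··<█···
·······
step 7: ·······
·······
···██··
··^·█··
··██···
·······
step 8: ·······
·······
···██··
··█>█··
··██···
·······
step 9: ·······
·······
···██··
··███··
··█v···
·······
step 10: ·······
·······
···██··
··███··
··█·>··
·······
step 11: ·······
·······
···██··
··███··
··█·█··
····v··
step 12: ·······
·······
···██··
··███··
··█·█··
···<█··
step 13: ·······
·······
···██··
··███··
··█^█··
···██··
step 14: ·······
·······
···██··
··███··
··██>··
···██··
step 15: ·······
·······
···██··
··██^··
··██···
···██··
step 16: ·······
·······
···██··
··█<···
··██···
···██··
step 17: ·······
·······
···██··
··█····
··█v···
···██··
step 18: ·······
·······
···██··
··█····
··█·>··
···██··

4,4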